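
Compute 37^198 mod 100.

29

By repeated squaring mod 100: 37^1≡37, 37^2≡69, 37^4≡61, 37^8≡21, 37^16≡41, 37^32≡81, 37^64≡61, 37^128≡21.
Since 198 = 2 + 4 + 64 + 128 in binary, 37^198 ≡ 69·61·61·21 ≡ 29 (mod 100).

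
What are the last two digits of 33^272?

Successive squares of 33 mod 100: 33^1≡33, 33^2≡89, 33^4≡21, 33^8≡41, 33^16≡81, 33^32≡61, 33^64≡21, 33^128≡41, 33^256≡81.
Since 272 = 16 + 256 in binary, 33^272 ≡ 81·81 ≡ 61 (mod 100).

61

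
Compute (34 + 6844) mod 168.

6844 = 40·168 + 124, so 6844 mod 168 = 124.
(34 + 124) mod 168 = 158.

158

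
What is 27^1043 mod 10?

3

Last digits of 7^n: 7, 9, 3, 1 (period 4).
1043 mod 4 = 3, so the last digit matches 7^3 = 3.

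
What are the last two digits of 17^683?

13

Successive squares of 17 mod 100: 17^1≡17, 17^2≡89, 17^4≡21, 17^8≡41, 17^16≡81, 17^32≡61, 17^64≡21, 17^128≡41, 17^256≡81, 17^512≡61.
Since 683 = 1 + 2 + 8 + 32 + 128 + 512 in binary, 17^683 ≡ 17·89·41·61·41·61 ≡ 13 (mod 100).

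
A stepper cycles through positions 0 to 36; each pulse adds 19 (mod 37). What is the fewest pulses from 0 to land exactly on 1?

2

37 = 1·19 + 18
19 = 1·18 + 1
18 = 18·1 + 0
Back-substituting gives 19·2 ≡ 1 (mod 37).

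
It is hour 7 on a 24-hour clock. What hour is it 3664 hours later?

3664 = 152·24 + 16, so 3664 mod 24 = 16.
(7 + 16) mod 24 = 23.

23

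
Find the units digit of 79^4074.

1

Last digits of 9^n: 9, 1 (period 2).
4074 mod 2 = 0, so the last digit matches 9^2 = 1.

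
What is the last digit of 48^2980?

The units digit of 48^n cycles with period 4: 8, 4, 2, 6, …
2980 leaves remainder 0 on division by 4, so 48^2980 ends in 6.

6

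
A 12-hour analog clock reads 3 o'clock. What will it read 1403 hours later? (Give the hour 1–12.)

2

1403 mod 12 = 11 (since 116·12 = 1392).
3 + 11 → 2 on a 12-hour dial.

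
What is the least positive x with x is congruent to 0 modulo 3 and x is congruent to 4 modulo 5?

Since 5·2 ≡ 1 (mod 3), take x = 4 + 5·((0−4)·2 mod 3) = 4 + 5·1 = 9.
Check: 9 mod 3 = 0, 9 mod 5 = 4.

9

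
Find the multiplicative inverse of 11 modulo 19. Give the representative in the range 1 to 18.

11·7 = 77 = 4·19 + 1, so 11⁻¹ ≡ 7 (mod 19).

7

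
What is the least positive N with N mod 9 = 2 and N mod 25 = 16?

191

x ≡ 2 (mod 9) gives x ∈ {2, 11, 20, 29, 38, 47, 56, 65, …}.
The first of these with x mod 25 = 16 is 191.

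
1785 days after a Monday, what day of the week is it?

Monday

1785 mod 7 = 0 (since 255·7 = 1785).
Monday + 0 days → Monday.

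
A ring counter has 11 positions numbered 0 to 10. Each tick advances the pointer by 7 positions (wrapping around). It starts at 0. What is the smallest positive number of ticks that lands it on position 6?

The inverse of 7 mod 11 is 8 (since 7·8 = 56 ≡ 1).
Multiplying both sides by 8: x ≡ 8·6 = 48 ≡ 4 (mod 11).
Check: 7·4 = 28 = 2·11 + 6.

4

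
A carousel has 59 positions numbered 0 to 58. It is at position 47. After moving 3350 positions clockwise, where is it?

Dividing 3350 by 59 gives quotient 56 and remainder 46.
(47 + 46) mod 59 = 34.

34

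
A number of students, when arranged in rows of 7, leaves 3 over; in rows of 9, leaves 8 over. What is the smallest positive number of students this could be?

x ≡ 3 (mod 7) gives x ∈ {3, 10, 17}.
The first of these with x mod 9 = 8 is 17.

17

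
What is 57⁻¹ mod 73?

57·41 = 2337 = 32·73 + 1, so 57⁻¹ ≡ 41 (mod 73).

41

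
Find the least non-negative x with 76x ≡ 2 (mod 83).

The inverse of 76 mod 83 is 71 (since 76·71 = 5396 ≡ 1).
So x ≡ 71·2 = 142 ≡ 59 (mod 83).
Check: 76·59 = 4484 = 54·83 + 2.

59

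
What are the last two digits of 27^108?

81

Successive squares of 27 mod 100: 27^1≡27, 27^2≡29, 27^4≡41, 27^8≡81, 27^16≡61, 27^32≡21, 27^64≡41.
108 = 4 + 8 + 32 + 64, so 27^108 ≡ 41·81·21·41 ≡ 81 (mod 100).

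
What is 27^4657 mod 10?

Powers of 7 mod 10 repeat with period 4: 7, 9, 3, 1.
4657 mod 4 = 1, so the last digit matches 7^1 = 7.

7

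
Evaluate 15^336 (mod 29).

1

Square-and-reduce mod 29: 15^1≡15, 15^2≡22, 15^4≡20, 15^8≡23, 15^16≡7, 15^32≡20, 15^64≡23, 15^128≡7, 15^256≡20.
336 = 16 + 64 + 256, so 15^336 ≡ 7·23·20 ≡ 1 (mod 29).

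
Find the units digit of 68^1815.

2

Last digits of 8^n: 8, 4, 2, 6 (period 4).
1815 leaves remainder 3 on division by 4, so 68^1815 ends in 2.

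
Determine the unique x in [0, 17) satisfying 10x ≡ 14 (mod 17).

15

The inverse of 10 mod 17 is 12 (since 10·12 = 120 ≡ 1).
So x ≡ 12·14 = 168 ≡ 15 (mod 17).
Check: 10·15 = 150 = 8·17 + 14.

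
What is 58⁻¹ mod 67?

67 = 1·58 + 9
58 = 6·9 + 4
9 = 2·4 + 1
4 = 4·1 + 0
Back-substituting gives 58·52 ≡ 1 (mod 67).

52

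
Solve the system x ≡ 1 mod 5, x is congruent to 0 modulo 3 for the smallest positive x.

x ≡ 0 (mod 3) gives x ∈ {0, 3, 6}.
The first of these with x mod 5 = 1 is 6.

6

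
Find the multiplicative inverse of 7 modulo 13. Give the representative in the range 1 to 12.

13 = 1·7 + 6
7 = 1·6 + 1
6 = 6·1 + 0
Back-substituting gives 7·2 ≡ 1 (mod 13).

2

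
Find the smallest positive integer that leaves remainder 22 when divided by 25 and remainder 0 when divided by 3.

72

x ≡ 0 (mod 3) gives x ∈ {0, 3, 6, 9, 12, 15, 18, 21, …}.
The first of these with x mod 25 = 22 is 72.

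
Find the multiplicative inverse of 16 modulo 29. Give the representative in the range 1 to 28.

20

16·20 = 320 = 11·29 + 1, so 16⁻¹ ≡ 20 (mod 29).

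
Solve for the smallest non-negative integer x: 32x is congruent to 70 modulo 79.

17

32⁻¹ ≡ 42 (mod 79) because 32·42 = 1344 = 17·79 + 1.
So x ≡ 42·70 = 2940 ≡ 17 (mod 79).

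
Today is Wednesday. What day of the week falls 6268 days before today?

Sunday

6268 mod 7 = 3 (since 895·7 = 6265).
Wednesday − 3 days → Sunday.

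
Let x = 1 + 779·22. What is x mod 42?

3

779·22 = 17138.
17138 − 408·42 = 2, so 17138 ≡ 2 (mod 42).
(1 + 2) mod 42 = 3.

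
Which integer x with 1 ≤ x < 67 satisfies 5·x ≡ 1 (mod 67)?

27

5·27 = 135 = 2·67 + 1, so 5⁻¹ ≡ 27 (mod 67).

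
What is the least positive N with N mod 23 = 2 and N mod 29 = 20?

x ≡ 2 (mod 23) gives x ∈ {2, 25, 48, 71, 94, 117, 140, 163, …}.
The first of these with x mod 29 = 20 is 600.

600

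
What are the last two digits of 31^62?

By repeated squaring mod 100: 31^1≡31, 31^2≡61, 31^4≡21, 31^8≡41, 31^16≡81, 31^32≡61.
62 = 2 + 4 + 8 + 16 + 32, so 31^62 ≡ 61·21·41·81·61 ≡ 61 (mod 100).

61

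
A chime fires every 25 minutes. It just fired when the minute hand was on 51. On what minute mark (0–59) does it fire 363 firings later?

6

363·25 = 9075.
9075 − 151·60 = 15, so 9075 ≡ 15 (mod 60).
(51 + 15) mod 60 = 6.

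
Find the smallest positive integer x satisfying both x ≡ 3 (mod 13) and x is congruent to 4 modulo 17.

55

x ≡ 3 (mod 13) gives x ∈ {3, 16, 29, 42, 55}.
The first of these with x mod 17 = 4 is 55.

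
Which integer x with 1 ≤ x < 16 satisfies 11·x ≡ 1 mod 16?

3

16 = 1·11 + 5
11 = 2·5 + 1
5 = 5·1 + 0
Back-substituting gives 11·3 ≡ 1 (mod 16).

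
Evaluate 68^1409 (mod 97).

Square-and-reduce mod 97: 68^1≡68, 68^2≡65, 68^4≡54, 68^8≡6, 68^16≡36, 68^32≡35, 68^64≡61, 68^128≡35, 68^256≡61, 68^512≡35, 68^1024≡61.
Since 1409 = 1 + 128 + 256 + 1024 in binary, 68^1409 ≡ 68·35·61·61 ≡ 74 (mod 97).

74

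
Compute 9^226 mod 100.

41

Successive squares of 9 mod 100: 9^1≡9, 9^2≡81, 9^4≡61, 9^8≡21, 9^16≡41, 9^32≡81, 9^64≡61, 9^128≡21.
226 = 2 + 32 + 64 + 128, so 9^226 ≡ 81·81·61·21 ≡ 41 (mod 100).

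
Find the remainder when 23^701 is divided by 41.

23

By repeated squaring mod 41: 23^1≡23, 23^2≡37, 23^4≡16, 23^8≡10, 23^16≡18, 23^32≡37, 23^64≡16, 23^128≡10, 23^256≡18, 23^512≡37.
Since 701 = 1 + 4 + 8 + 16 + 32 + 128 + 512 in binary, 23^701 ≡ 23·16·10·18·37·10·37 ≡ 23 (mod 41).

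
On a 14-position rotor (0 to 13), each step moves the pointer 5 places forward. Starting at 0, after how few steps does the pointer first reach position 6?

5⁻¹ ≡ 3 (mod 14) because 5·3 = 15 = 1·14 + 1.
So x ≡ 3·6 = 18 ≡ 4 (mod 14).

4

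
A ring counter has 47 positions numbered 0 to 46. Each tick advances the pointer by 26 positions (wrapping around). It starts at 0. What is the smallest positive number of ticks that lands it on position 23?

28

26⁻¹ ≡ 38 (mod 47) because 26·38 = 988 = 21·47 + 1.
So x ≡ 38·23 = 874 ≡ 28 (mod 47).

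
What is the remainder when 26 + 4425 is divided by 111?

11

4425 − 39·111 = 96, so 4425 ≡ 96 (mod 111).
(26 + 96) mod 111 = 11.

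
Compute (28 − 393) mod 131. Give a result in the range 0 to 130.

28

393 mod 131 = 0 (since 3·131 = 393).
(28 − 0) mod 131 = 28.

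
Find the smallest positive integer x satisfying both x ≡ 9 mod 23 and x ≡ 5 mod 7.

Since 7·10 ≡ 1 (mod 23), take x = 5 + 7·((9−5)·10 mod 23) = 5 + 7·17 = 124.
Check: 124 mod 23 = 9, 124 mod 7 = 5.

124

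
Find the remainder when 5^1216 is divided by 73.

Successive squares of 5 mod 73: 5^1≡5, 5^2≡25, 5^4≡41, 5^8≡2, 5^16≡4, 5^32≡16, 5^64≡37, 5^128≡55, 5^256≡32, 5^512≡2, 5^1024≡4.
1216 = 64 + 128 + 1024, so 5^1216 ≡ 37·55·4 ≡ 37 (mod 73).

37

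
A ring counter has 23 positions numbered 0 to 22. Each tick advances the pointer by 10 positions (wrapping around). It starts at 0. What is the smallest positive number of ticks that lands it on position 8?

10⁻¹ ≡ 7 (mod 23) because 10·7 = 70 = 3·23 + 1.
Multiplying both sides by 7: x ≡ 7·8 = 56 ≡ 10 (mod 23).

10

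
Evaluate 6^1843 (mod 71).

By repeated squaring mod 71: 6^1≡6, 6^2≡36, 6^4≡18, 6^8≡40, 6^16≡38, 6^32≡24, 6^64≡8, 6^128≡64, 6^256≡49, 6^512≡58, 6^1024≡27.
Since 1843 = 1 + 2 + 16 + 32 + 256 + 512 + 1024 in binary, 6^1843 ≡ 6·36·38·24·49·58·27 ≡ 64 (mod 71).

64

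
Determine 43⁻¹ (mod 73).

43·17 = 731 = 10·73 + 1, so 43⁻¹ ≡ 17 (mod 73).

17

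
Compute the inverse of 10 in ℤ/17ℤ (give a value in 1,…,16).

10·12 = 120 = 7·17 + 1, so 10⁻¹ ≡ 12 (mod 17).

12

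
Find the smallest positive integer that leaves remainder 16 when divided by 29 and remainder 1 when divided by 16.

Since 16·20 ≡ 1 (mod 29), take x = 1 + 16·((16−1)·20 mod 29) = 1 + 16·10 = 161.
Check: 161 mod 29 = 16, 161 mod 16 = 1.

161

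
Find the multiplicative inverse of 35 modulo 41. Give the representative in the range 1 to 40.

34

35·34 = 1190 = 29·41 + 1, so 35⁻¹ ≡ 34 (mod 41).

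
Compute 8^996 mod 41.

Square-and-reduce mod 41: 8^1≡8, 8^2≡23, 8^4≡37, 8^8≡16, 8^16≡10, 8^32≡18, 8^64≡37, 8^128≡16, 8^256≡10, 8^512≡18.
Since 996 = 4 + 32 + 64 + 128 + 256 + 512 in binary, 8^996 ≡ 37·18·37·16·10·18 ≡ 10 (mod 41).

10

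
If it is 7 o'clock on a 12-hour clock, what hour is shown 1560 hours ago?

7

Dividing 1560 by 12 gives quotient 130 and remainder 0.
7 − 0 → 7 on a 12-hour dial.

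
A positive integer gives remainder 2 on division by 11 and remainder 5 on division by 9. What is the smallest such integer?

Since 9·5 ≡ 1 (mod 11), take x = 5 + 9·((2−5)·5 mod 11) = 5 + 9·7 = 68.
Check: 68 mod 11 = 2, 68 mod 9 = 5.

68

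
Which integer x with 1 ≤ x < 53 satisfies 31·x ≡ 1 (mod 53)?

31·12 = 372 = 7·53 + 1, so 31⁻¹ ≡ 12 (mod 53).

12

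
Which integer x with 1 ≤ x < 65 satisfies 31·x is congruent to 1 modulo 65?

31·21 = 651 = 10·65 + 1, so 31⁻¹ ≡ 21 (mod 65).

21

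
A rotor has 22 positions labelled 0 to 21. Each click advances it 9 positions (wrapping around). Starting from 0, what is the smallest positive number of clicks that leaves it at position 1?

5

9·5 = 45 = 2·22 + 1, so 9⁻¹ ≡ 5 (mod 22).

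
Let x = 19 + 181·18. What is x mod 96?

181·18 = 3258.
Dividing 3258 by 96 gives quotient 33 and remainder 90.
(19 + 90) mod 96 = 13.

13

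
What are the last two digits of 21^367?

41

Square-and-reduce mod 100: 21^1≡21, 21^2≡41, 21^4≡81, 21^8≡61, 21^16≡21, 21^32≡41, 21^64≡81, 21^128≡61, 21^256≡21.
Since 367 = 1 + 2 + 4 + 8 + 32 + 64 + 256 in binary, 21^367 ≡ 21·41·81·61·41·81·21 ≡ 41 (mod 100).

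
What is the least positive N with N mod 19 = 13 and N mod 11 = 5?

203

x ≡ 5 (mod 11) gives x ∈ {5, 16, 27, 38, 49, 60, 71, 82, …}.
The first of these with x mod 19 = 13 is 203.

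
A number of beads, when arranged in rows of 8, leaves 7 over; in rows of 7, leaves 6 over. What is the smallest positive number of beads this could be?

Since 7·7 ≡ 1 (mod 8), take x = 6 + 7·((7−6)·7 mod 8) = 6 + 7·7 = 55.
Check: 55 mod 8 = 7, 55 mod 7 = 6.

55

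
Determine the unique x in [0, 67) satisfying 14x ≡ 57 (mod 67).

The inverse of 14 mod 67 is 24 (since 14·24 = 336 ≡ 1).
So x ≡ 24·57 = 1368 ≡ 28 (mod 67).

28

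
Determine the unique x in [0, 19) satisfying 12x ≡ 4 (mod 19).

12⁻¹ ≡ 8 (mod 19) because 12·8 = 96 = 5·19 + 1.
Multiplying both sides by 8: x ≡ 8·4 = 32 ≡ 13 (mod 19).
Check: 12·13 = 156 = 8·19 + 4.

13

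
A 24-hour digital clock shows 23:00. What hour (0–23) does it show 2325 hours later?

2325 = 96·24 + 21, so 2325 mod 24 = 21.
(23 + 21) mod 24 = 20.

20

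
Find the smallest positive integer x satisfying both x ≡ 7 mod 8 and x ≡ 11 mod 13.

63

x ≡ 7 (mod 8) gives x ∈ {7, 15, 23, 31, 39, 47, 55, 63}.
The first of these with x mod 13 = 11 is 63.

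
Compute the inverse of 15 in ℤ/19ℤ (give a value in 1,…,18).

19 = 1·15 + 4
15 = 3·4 + 3
4 = 1·3 + 1
3 = 3·1 + 0
Back-substituting gives 15·14 ≡ 1 (mod 19).

14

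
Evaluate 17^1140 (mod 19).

7

Successive squares of 17 mod 19: 17^1≡17, 17^2≡4, 17^4≡16, 17^8≡9, 17^16≡5, 17^32≡6, 17^64≡17, 17^128≡4, 17^256≡16, 17^512≡9, 17^1024≡5.
Since 1140 = 4 + 16 + 32 + 64 + 1024 in binary, 17^1140 ≡ 16·5·6·17·5 ≡ 7 (mod 19).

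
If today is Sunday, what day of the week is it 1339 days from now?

1339 = 191·7 + 2, so 1339 mod 7 = 2.
Sunday + 2 days → Tuesday.

Tuesday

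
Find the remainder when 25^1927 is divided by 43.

Square-and-reduce mod 43: 25^1≡25, 25^2≡23, 25^4≡13, 25^8≡40, 25^16≡9, 25^32≡38, 25^64≡25, 25^128≡23, 25^256≡13, 25^512≡40, 25^1024≡9.
1927 = 1 + 2 + 4 + 128 + 256 + 512 + 1024, so 25^1927 ≡ 25·23·13·23·13·40·9 ≡ 9 (mod 43).

9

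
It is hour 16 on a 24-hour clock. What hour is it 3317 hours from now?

21

3317 − 138·24 = 5, so 3317 ≡ 5 (mod 24).
(16 + 5) mod 24 = 21.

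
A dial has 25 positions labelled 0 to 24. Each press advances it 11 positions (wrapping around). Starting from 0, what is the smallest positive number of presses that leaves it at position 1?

16

11·16 = 176 = 7·25 + 1, so 11⁻¹ ≡ 16 (mod 25).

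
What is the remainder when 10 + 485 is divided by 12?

3

485 mod 12 = 5 (since 40·12 = 480).
(10 + 5) mod 12 = 3.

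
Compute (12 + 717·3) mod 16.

3

717·3 = 2151.
2151 mod 16 = 7 (since 134·16 = 2144).
(12 + 7) mod 16 = 3.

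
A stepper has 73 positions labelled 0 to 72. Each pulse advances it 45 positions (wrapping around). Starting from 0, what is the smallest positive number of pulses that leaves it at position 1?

13

45·13 = 585 = 8·73 + 1, so 45⁻¹ ≡ 13 (mod 73).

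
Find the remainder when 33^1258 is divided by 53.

43

Successive squares of 33 mod 53: 33^1≡33, 33^2≡29, 33^4≡46, 33^8≡49, 33^16≡16, 33^32≡44, 33^64≡28, 33^128≡42, 33^256≡15, 33^512≡13, 33^1024≡10.
Since 1258 = 2 + 8 + 32 + 64 + 128 + 1024 in binary, 33^1258 ≡ 29·49·44·28·42·10 ≡ 43 (mod 53).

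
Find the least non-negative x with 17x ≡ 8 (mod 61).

22

17⁻¹ ≡ 18 (mod 61) because 17·18 = 306 = 5·61 + 1.
So x ≡ 18·8 = 144 ≡ 22 (mod 61).
Check: 17·22 = 374 = 6·61 + 8.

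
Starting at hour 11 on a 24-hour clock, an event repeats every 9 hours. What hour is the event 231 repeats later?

231·9 = 2079.
2079 mod 24 = 15 (since 86·24 = 2064).
(11 + 15) mod 24 = 2.

2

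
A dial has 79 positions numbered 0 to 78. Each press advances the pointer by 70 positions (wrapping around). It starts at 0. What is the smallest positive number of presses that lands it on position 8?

43

The inverse of 70 mod 79 is 35 (since 70·35 = 2450 ≡ 1).
Multiplying both sides by 35: x ≡ 35·8 = 280 ≡ 43 (mod 79).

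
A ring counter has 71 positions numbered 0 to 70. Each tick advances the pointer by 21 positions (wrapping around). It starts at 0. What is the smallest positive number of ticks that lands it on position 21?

1

The inverse of 21 mod 71 is 44 (since 21·44 = 924 ≡ 1).
Multiplying both sides by 44: x ≡ 44·21 = 924 ≡ 1 (mod 71).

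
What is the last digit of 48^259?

2

Powers of 8 mod 10 repeat with period 4: 8, 4, 2, 6.
259 leaves remainder 3 on division by 4, so 48^259 ends in 2.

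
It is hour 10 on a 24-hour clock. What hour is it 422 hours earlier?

20

422 − 17·24 = 14, so 422 ≡ 14 (mod 24).
(10 − 14) mod 24 = 20.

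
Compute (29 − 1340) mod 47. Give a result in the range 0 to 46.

Dividing 1340 by 47 gives quotient 28 and remainder 24.
(29 − 24) mod 47 = 5.

5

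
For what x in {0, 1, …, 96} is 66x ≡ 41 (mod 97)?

55

66⁻¹ ≡ 25 (mod 97) because 66·25 = 1650 = 17·97 + 1.
Multiplying both sides by 25: x ≡ 25·41 = 1025 ≡ 55 (mod 97).
Check: 66·55 = 3630 = 37·97 + 41.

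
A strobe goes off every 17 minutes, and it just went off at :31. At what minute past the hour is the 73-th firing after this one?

73·17 = 1241.
1241 mod 60 = 41 (since 20·60 = 1200).
(31 + 41) mod 60 = 12.

12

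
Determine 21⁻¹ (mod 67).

16

67 = 3·21 + 4
21 = 5·4 + 1
4 = 4·1 + 0
Back-substituting gives 21·16 ≡ 1 (mod 67).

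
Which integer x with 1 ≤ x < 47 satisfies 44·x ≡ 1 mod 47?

44·31 = 1364 = 29·47 + 1, so 44⁻¹ ≡ 31 (mod 47).

31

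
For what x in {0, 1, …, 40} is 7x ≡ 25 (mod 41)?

27

7⁻¹ ≡ 6 (mod 41) because 7·6 = 42 = 1·41 + 1.
Multiplying both sides by 6: x ≡ 6·25 = 150 ≡ 27 (mod 41).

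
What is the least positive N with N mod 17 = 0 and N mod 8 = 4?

x ≡ 4 (mod 8) gives x ∈ {4, 12, 20, 28, 36, 44, 52, 60, …}.
The first of these with x mod 17 = 0 is 68.

68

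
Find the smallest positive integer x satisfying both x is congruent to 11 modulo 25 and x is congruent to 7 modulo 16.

311

x ≡ 7 (mod 16) gives x ∈ {7, 23, 39, 55, 71, 87, 103, 119, …}.
The first of these with x mod 25 = 11 is 311.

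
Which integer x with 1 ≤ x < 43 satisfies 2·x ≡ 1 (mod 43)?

22

43 = 21·2 + 1
2 = 2·1 + 0
Back-substituting gives 2·22 ≡ 1 (mod 43).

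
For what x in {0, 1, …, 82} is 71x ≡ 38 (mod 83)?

66

71⁻¹ ≡ 76 (mod 83) because 71·76 = 5396 = 65·83 + 1.
So x ≡ 76·38 = 2888 ≡ 66 (mod 83).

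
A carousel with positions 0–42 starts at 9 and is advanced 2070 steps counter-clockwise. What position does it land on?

3

2070 mod 43 = 6 (since 48·43 = 2064).
(9 − 6) mod 43 = 3.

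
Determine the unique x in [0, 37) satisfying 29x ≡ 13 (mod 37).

3

The inverse of 29 mod 37 is 23 (since 29·23 = 667 ≡ 1).
So x ≡ 23·13 = 299 ≡ 3 (mod 37).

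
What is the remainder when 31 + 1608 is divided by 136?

7

Dividing 1608 by 136 gives quotient 11 and remainder 112.
(31 + 112) mod 136 = 7.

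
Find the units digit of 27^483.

3

Powers of 7 mod 10 repeat with period 4: 7, 9, 3, 1.
483 mod 4 = 3, so the last digit matches 7^3 = 3.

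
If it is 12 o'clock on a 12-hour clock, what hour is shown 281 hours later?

281 = 23·12 + 5, so 281 mod 12 = 5.
12 + 5 → 5 on a 12-hour dial.

5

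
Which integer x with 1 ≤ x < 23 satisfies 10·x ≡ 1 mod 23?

23 = 2·10 + 3
10 = 3·3 + 1
3 = 3·1 + 0
Back-substituting gives 10·7 ≡ 1 (mod 23).

7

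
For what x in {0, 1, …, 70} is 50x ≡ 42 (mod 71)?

69

50⁻¹ ≡ 27 (mod 71) because 50·27 = 1350 = 19·71 + 1.
Multiplying both sides by 27: x ≡ 27·42 = 1134 ≡ 69 (mod 71).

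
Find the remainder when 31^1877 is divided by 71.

By repeated squaring mod 71: 31^1≡31, 31^2≡38, 31^4≡24, 31^8≡8, 31^16≡64, 31^32≡49, 31^64≡58, 31^128≡27, 31^256≡19, 31^512≡6, 31^1024≡36.
Since 1877 = 1 + 4 + 16 + 64 + 256 + 512 + 1024 in binary, 31^1877 ≡ 31·24·64·58·19·6·36 ≡ 65 (mod 71).

65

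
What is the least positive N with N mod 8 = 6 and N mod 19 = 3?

22

Since 19·3 ≡ 1 (mod 8), take x = 3 + 19·((6−3)·3 mod 8) = 3 + 19·1 = 22.
Check: 22 mod 8 = 6, 22 mod 19 = 3.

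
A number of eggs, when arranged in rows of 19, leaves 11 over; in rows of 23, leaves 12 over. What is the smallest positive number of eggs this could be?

Since 23·5 ≡ 1 (mod 19), take x = 12 + 23·((11−12)·5 mod 19) = 12 + 23·14 = 334.
Check: 334 mod 19 = 11, 334 mod 23 = 12.

334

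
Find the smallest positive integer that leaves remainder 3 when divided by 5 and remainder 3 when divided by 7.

x ≡ 3 (mod 5) gives x ∈ {3}.
The first of these with x mod 7 = 3 is 3.

3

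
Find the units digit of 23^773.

Last digits of 3^n: 3, 9, 7, 1 (period 4).
773 mod 4 = 1, so the last digit matches 3^1 = 3.

3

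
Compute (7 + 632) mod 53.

3

632 = 11·53 + 49, so 632 mod 53 = 49.
(7 + 49) mod 53 = 3.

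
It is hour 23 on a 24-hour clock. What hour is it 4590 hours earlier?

17

4590 − 191·24 = 6, so 4590 ≡ 6 (mod 24).
(23 − 6) mod 24 = 17.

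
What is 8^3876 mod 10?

6

Powers of 8 mod 10 repeat with period 4: 8, 4, 2, 6.
3876 leaves remainder 0 on division by 4, so 8^3876 ends in 6.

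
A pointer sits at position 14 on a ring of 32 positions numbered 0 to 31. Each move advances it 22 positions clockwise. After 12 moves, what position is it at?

22

12·22 = 264.
264 mod 32 = 8 (since 8·32 = 256).
(14 + 8) mod 32 = 22.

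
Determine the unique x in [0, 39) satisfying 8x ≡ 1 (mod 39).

5

The inverse of 8 mod 39 is 5 (since 8·5 = 40 ≡ 1).
So x ≡ 5·1 = 5 ≡ 5 (mod 39).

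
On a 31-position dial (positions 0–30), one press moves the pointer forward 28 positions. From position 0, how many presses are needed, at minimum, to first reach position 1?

31 = 1·28 + 3
28 = 9·3 + 1
3 = 3·1 + 0
Back-substituting gives 28·10 ≡ 1 (mod 31).

10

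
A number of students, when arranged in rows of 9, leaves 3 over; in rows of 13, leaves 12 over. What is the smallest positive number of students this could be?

Since 13·7 ≡ 1 (mod 9), take x = 12 + 13·((3−12)·7 mod 9) = 12 + 13·0 = 12.
Check: 12 mod 9 = 3, 12 mod 13 = 12.

12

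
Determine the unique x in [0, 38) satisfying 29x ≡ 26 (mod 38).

14

29⁻¹ ≡ 21 (mod 38) because 29·21 = 609 = 16·38 + 1.
Multiplying both sides by 21: x ≡ 21·26 = 546 ≡ 14 (mod 38).
Check: 29·14 = 406 = 10·38 + 26.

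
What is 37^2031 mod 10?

The units digit of 37^n cycles with period 4: 7, 9, 3, 1, …
2031 mod 4 = 3, so the last digit matches 7^3 = 3.

3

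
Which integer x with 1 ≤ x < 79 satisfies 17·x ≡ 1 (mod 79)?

14

79 = 4·17 + 11
17 = 1·11 + 6
11 = 1·6 + 5
6 = 1·5 + 1
5 = 5·1 + 0
Back-substituting gives 17·14 ≡ 1 (mod 79).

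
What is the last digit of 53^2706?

9

Last digits of 3^n: 3, 9, 7, 1 (period 4).
2706 leaves remainder 2 on division by 4, so 53^2706 ends in 9.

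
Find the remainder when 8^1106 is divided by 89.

Square-and-reduce mod 89: 8^1≡8, 8^2≡64, 8^4≡2, 8^8≡4, 8^16≡16, 8^32≡78, 8^64≡32, 8^128≡45, 8^256≡67, 8^512≡39, 8^1024≡8.
1106 = 2 + 16 + 64 + 1024, so 8^1106 ≡ 64·16·32·8 ≡ 39 (mod 89).

39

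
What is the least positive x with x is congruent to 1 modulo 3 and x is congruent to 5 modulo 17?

Since 17·2 ≡ 1 (mod 3), take x = 5 + 17·((1−5)·2 mod 3) = 5 + 17·1 = 22.
Check: 22 mod 3 = 1, 22 mod 17 = 5.

22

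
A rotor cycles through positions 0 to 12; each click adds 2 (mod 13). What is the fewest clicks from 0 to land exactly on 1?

7

13 = 6·2 + 1
2 = 2·1 + 0
Back-substituting gives 2·7 ≡ 1 (mod 13).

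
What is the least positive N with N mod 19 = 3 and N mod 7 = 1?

x ≡ 1 (mod 7) gives x ∈ {1, 8, 15, 22}.
The first of these with x mod 19 = 3 is 22.

22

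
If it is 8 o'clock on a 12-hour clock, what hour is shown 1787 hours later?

Dividing 1787 by 12 gives quotient 148 and remainder 11.
8 + 11 → 7 on a 12-hour dial.

7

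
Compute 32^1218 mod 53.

By repeated squaring mod 53: 32^1≡32, 32^2≡17, 32^4≡24, 32^8≡46, 32^16≡49, 32^32≡16, 32^64≡44, 32^128≡28, 32^256≡42, 32^512≡15, 32^1024≡13.
Since 1218 = 2 + 64 + 128 + 1024 in binary, 32^1218 ≡ 17·44·28·13 ≡ 11 (mod 53).

11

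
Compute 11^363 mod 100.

Square-and-reduce mod 100: 11^1≡11, 11^2≡21, 11^4≡41, 11^8≡81, 11^16≡61, 11^32≡21, 11^64≡41, 11^128≡81, 11^256≡61.
Since 363 = 1 + 2 + 8 + 32 + 64 + 256 in binary, 11^363 ≡ 11·21·81·21·41·61 ≡ 31 (mod 100).

31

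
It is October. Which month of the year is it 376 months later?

376 mod 12 = 4 (since 31·12 = 372).
October + 4 months → February.

February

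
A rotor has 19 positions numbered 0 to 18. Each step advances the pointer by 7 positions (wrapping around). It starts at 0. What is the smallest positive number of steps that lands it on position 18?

7⁻¹ ≡ 11 (mod 19) because 7·11 = 77 = 4·19 + 1.
Multiplying both sides by 11: x ≡ 11·18 = 198 ≡ 8 (mod 19).
Check: 7·8 = 56 = 2·19 + 18.

8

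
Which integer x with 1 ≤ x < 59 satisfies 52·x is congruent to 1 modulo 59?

59 = 1·52 + 7
52 = 7·7 + 3
7 = 2·3 + 1
3 = 3·1 + 0
Back-substituting gives 52·42 ≡ 1 (mod 59).

42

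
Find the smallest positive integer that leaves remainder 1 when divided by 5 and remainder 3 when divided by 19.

41

x ≡ 1 (mod 5) gives x ∈ {1, 6, 11, 16, 21, 26, 31, 36, …}.
The first of these with x mod 19 = 3 is 41.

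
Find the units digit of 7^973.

Last digits of 7^n: 7, 9, 3, 1 (period 4).
973 mod 4 = 1, so the last digit matches 7^1 = 7.

7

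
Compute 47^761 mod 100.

Successive squares of 47 mod 100: 47^1≡47, 47^2≡9, 47^4≡81, 47^8≡61, 47^16≡21, 47^32≡41, 47^64≡81, 47^128≡61, 47^256≡21, 47^512≡41.
Since 761 = 1 + 8 + 16 + 32 + 64 + 128 + 512 in binary, 47^761 ≡ 47·61·21·41·81·61·41 ≡ 47 (mod 100).

47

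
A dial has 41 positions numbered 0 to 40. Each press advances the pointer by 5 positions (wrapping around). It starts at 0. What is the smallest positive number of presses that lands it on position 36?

40

The inverse of 5 mod 41 is 33 (since 5·33 = 165 ≡ 1).
Multiplying both sides by 33: x ≡ 33·36 = 1188 ≡ 40 (mod 41).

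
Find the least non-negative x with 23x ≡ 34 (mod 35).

23⁻¹ ≡ 32 (mod 35) because 23·32 = 736 = 21·35 + 1.
Multiplying both sides by 32: x ≡ 32·34 = 1088 ≡ 3 (mod 35).

3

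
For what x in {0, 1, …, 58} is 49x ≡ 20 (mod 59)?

49⁻¹ ≡ 53 (mod 59) because 49·53 = 2597 = 44·59 + 1.
So x ≡ 53·20 = 1060 ≡ 57 (mod 59).

57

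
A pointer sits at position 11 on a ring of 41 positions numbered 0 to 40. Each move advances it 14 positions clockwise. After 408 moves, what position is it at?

408·14 = 5712.
5712 = 139·41 + 13, so 5712 mod 41 = 13.
(11 + 13) mod 41 = 24.

24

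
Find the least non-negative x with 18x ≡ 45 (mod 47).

26

The inverse of 18 mod 47 is 34 (since 18·34 = 612 ≡ 1).
Multiplying both sides by 34: x ≡ 34·45 = 1530 ≡ 26 (mod 47).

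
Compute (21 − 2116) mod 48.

2116 − 44·48 = 4, so 2116 ≡ 4 (mod 48).
(21 − 4) mod 48 = 17.

17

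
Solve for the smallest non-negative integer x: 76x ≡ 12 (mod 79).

76⁻¹ ≡ 26 (mod 79) because 76·26 = 1976 = 25·79 + 1.
Multiplying both sides by 26: x ≡ 26·12 = 312 ≡ 75 (mod 79).

75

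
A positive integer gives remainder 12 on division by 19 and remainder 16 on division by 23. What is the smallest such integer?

430

x ≡ 12 (mod 19) gives x ∈ {12, 31, 50, 69, 88, 107, 126, 145, …}.
The first of these with x mod 23 = 16 is 430.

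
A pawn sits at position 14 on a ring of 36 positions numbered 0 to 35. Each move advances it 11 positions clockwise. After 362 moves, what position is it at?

0

362·11 = 3982.
3982 mod 36 = 22 (since 110·36 = 3960).
(14 + 22) mod 36 = 0.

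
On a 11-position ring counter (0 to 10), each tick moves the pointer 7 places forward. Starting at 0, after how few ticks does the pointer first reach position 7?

7⁻¹ ≡ 8 (mod 11) because 7·8 = 56 = 5·11 + 1.
So x ≡ 8·7 = 56 ≡ 1 (mod 11).

1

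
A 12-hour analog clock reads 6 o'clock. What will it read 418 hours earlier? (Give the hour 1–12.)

418 = 34·12 + 10, so 418 mod 12 = 10.
6 − 10 → 8 on a 12-hour dial.

8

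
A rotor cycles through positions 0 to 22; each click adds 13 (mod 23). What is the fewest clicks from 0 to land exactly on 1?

16

23 = 1·13 + 10
13 = 1·10 + 3
10 = 3·3 + 1
3 = 3·1 + 0
Back-substituting gives 13·16 ≡ 1 (mod 23).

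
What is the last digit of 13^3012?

Powers of 3 mod 10 repeat with period 4: 3, 9, 7, 1.
3012 mod 4 = 0, so the last digit matches 3^4 = 1.

1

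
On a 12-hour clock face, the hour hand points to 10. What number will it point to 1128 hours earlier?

10

1128 mod 12 = 0 (since 94·12 = 1128).
10 − 0 → 10 on a 12-hour dial.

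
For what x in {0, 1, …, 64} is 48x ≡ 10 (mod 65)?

48⁻¹ ≡ 42 (mod 65) because 48·42 = 2016 = 31·65 + 1.
So x ≡ 42·10 = 420 ≡ 30 (mod 65).
Check: 48·30 = 1440 = 22·65 + 10.

30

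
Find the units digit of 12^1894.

The units digit of 12^n cycles with period 4: 2, 4, 8, 6, …
1894 leaves remainder 2 on division by 4, so 12^1894 ends in 4.

4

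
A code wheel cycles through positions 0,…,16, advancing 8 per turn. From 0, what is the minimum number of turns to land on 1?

8⁻¹ ≡ 15 (mod 17) because 8·15 = 120 = 7·17 + 1.
So x ≡ 15·1 = 15 ≡ 15 (mod 17).

15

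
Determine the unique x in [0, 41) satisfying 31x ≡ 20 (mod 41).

31⁻¹ ≡ 4 (mod 41) because 31·4 = 124 = 3·41 + 1.
Multiplying both sides by 4: x ≡ 4·20 = 80 ≡ 39 (mod 41).

39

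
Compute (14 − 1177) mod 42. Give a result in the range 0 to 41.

1177 = 28·42 + 1, so 1177 mod 42 = 1.
(14 − 1) mod 42 = 13.

13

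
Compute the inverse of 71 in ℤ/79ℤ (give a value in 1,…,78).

79 = 1·71 + 8
71 = 8·8 + 7
8 = 1·7 + 1
7 = 7·1 + 0
Back-substituting gives 71·69 ≡ 1 (mod 79).

69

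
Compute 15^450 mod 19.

Square-and-reduce mod 19: 15^1≡15, 15^2≡16, 15^4≡9, 15^8≡5, 15^16≡6, 15^32≡17, 15^64≡4, 15^128≡16, 15^256≡9.
450 = 2 + 64 + 128 + 256, so 15^450 ≡ 16·4·16·9 ≡ 1 (mod 19).

1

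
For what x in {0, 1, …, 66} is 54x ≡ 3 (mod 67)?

The inverse of 54 mod 67 is 36 (since 54·36 = 1944 ≡ 1).
So x ≡ 36·3 = 108 ≡ 41 (mod 67).
Check: 54·41 = 2214 = 33·67 + 3.

41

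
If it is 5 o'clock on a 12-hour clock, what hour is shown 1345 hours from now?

Dividing 1345 by 12 gives quotient 112 and remainder 1.
5 + 1 → 6 on a 12-hour dial.

6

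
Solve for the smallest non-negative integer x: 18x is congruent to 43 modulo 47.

The inverse of 18 mod 47 is 34 (since 18·34 = 612 ≡ 1).
So x ≡ 34·43 = 1462 ≡ 5 (mod 47).
Check: 18·5 = 90 = 1·47 + 43.

5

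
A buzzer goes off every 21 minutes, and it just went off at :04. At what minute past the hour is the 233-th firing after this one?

233·21 = 4893.
4893 mod 60 = 33 (since 81·60 = 4860).
(4 + 33) mod 60 = 37.

37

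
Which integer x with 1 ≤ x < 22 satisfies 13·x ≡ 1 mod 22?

17

13·17 = 221 = 10·22 + 1, so 13⁻¹ ≡ 17 (mod 22).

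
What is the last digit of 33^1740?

1

Powers of 3 mod 10 repeat with period 4: 3, 9, 7, 1.
1740 mod 4 = 0, so the last digit matches 3^4 = 1.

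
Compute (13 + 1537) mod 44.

10

1537 = 34·44 + 41, so 1537 mod 44 = 41.
(13 + 41) mod 44 = 10.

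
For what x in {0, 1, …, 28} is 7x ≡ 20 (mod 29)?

7

The inverse of 7 mod 29 is 25 (since 7·25 = 175 ≡ 1).
So x ≡ 25·20 = 500 ≡ 7 (mod 29).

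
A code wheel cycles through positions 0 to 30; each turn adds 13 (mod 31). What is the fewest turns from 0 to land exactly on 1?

12

13·12 = 156 = 5·31 + 1, so 13⁻¹ ≡ 12 (mod 31).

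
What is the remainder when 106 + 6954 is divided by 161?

6954 mod 161 = 31 (since 43·161 = 6923).
(106 + 31) mod 161 = 137.

137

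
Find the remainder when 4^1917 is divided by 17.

4

Square-and-reduce mod 17: 4^1≡4, 4^2≡16, 4^4≡1, 4^8≡1, 4^16≡1, 4^32≡1, 4^64≡1, 4^128≡1, 4^256≡1, 4^512≡1, 4^1024≡1.
Since 1917 = 1 + 4 + 8 + 16 + 32 + 64 + 256 + 512 + 1024 in binary, 4^1917 ≡ 4·1·1·1·1·1·1·1·1 ≡ 4 (mod 17).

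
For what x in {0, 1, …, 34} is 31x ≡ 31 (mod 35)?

1

The inverse of 31 mod 35 is 26 (since 31·26 = 806 ≡ 1).
So x ≡ 26·31 = 806 ≡ 1 (mod 35).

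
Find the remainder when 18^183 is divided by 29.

Square-and-reduce mod 29: 18^1≡18, 18^2≡5, 18^4≡25, 18^8≡16, 18^16≡24, 18^32≡25, 18^64≡16, 18^128≡24.
183 = 1 + 2 + 4 + 16 + 32 + 128, so 18^183 ≡ 18·5·25·24·25·24 ≡ 11 (mod 29).

11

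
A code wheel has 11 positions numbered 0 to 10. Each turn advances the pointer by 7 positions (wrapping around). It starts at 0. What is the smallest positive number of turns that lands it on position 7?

The inverse of 7 mod 11 is 8 (since 7·8 = 56 ≡ 1).
So x ≡ 8·7 = 56 ≡ 1 (mod 11).

1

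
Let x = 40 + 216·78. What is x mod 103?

216·78 = 16848.
16848 mod 103 = 59 (since 163·103 = 16789).
(40 + 59) mod 103 = 99.

99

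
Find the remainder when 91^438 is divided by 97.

Square-and-reduce mod 97: 91^1≡91, 91^2≡36, 91^4≡35, 91^8≡61, 91^16≡35, 91^32≡61, 91^64≡35, 91^128≡61, 91^256≡35.
438 = 2 + 4 + 16 + 32 + 128 + 256, so 91^438 ≡ 36·35·35·61·61·35 ≡ 96 (mod 97).

96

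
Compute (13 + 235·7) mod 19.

235·7 = 1645.
Dividing 1645 by 19 gives quotient 86 and remainder 11.
(13 + 11) mod 19 = 5.

5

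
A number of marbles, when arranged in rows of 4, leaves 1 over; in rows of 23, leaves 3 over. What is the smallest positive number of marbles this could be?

49

Since 23·3 ≡ 1 (mod 4), take x = 3 + 23·((1−3)·3 mod 4) = 3 + 23·2 = 49.
Check: 49 mod 4 = 1, 49 mod 23 = 3.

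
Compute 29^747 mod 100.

9

Square-and-reduce mod 100: 29^1≡29, 29^2≡41, 29^4≡81, 29^8≡61, 29^16≡21, 29^32≡41, 29^64≡81, 29^128≡61, 29^256≡21, 29^512≡41.
747 = 1 + 2 + 8 + 32 + 64 + 128 + 512, so 29^747 ≡ 29·41·61·41·81·61·41 ≡ 9 (mod 100).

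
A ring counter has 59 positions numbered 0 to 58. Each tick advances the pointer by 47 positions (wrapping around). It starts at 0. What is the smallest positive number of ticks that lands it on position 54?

25

The inverse of 47 mod 59 is 54 (since 47·54 = 2538 ≡ 1).
So x ≡ 54·54 = 2916 ≡ 25 (mod 59).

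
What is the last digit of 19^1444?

1

Powers of 9 mod 10 repeat with period 2: 9, 1.
1444 mod 2 = 0, so the last digit matches 9^2 = 1.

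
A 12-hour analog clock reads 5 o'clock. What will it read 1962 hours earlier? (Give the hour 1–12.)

11

1962 = 163·12 + 6, so 1962 mod 12 = 6.
5 − 6 → 11 on a 12-hour dial.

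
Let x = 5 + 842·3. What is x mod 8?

3

842·3 = 2526.
2526 = 315·8 + 6, so 2526 mod 8 = 6.
(5 + 6) mod 8 = 3.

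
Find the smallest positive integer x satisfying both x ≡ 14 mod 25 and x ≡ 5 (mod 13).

x ≡ 5 (mod 13) gives x ∈ {5, 18, 31, 44, 57, 70, 83, 96, …}.
The first of these with x mod 25 = 14 is 239.

239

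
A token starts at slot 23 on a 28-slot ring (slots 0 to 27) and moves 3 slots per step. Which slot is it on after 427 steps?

16

427·3 = 1281.
1281 = 45·28 + 21, so 1281 mod 28 = 21.
(23 + 21) mod 28 = 16.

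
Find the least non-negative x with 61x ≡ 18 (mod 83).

61⁻¹ ≡ 49 (mod 83) because 61·49 = 2989 = 36·83 + 1.
So x ≡ 49·18 = 882 ≡ 52 (mod 83).

52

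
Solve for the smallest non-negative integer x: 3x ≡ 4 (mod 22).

The inverse of 3 mod 22 is 15 (since 3·15 = 45 ≡ 1).
Multiplying both sides by 15: x ≡ 15·4 = 60 ≡ 16 (mod 22).
Check: 3·16 = 48 = 2·22 + 4.

16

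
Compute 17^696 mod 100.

81

Square-and-reduce mod 100: 17^1≡17, 17^2≡89, 17^4≡21, 17^8≡41, 17^16≡81, 17^32≡61, 17^64≡21, 17^128≡41, 17^256≡81, 17^512≡61.
Since 696 = 8 + 16 + 32 + 128 + 512 in binary, 17^696 ≡ 41·81·61·41·61 ≡ 81 (mod 100).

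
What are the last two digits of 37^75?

93

Successive squares of 37 mod 100: 37^1≡37, 37^2≡69, 37^4≡61, 37^8≡21, 37^16≡41, 37^32≡81, 37^64≡61.
Since 75 = 1 + 2 + 8 + 64 in binary, 37^75 ≡ 37·69·21·61 ≡ 93 (mod 100).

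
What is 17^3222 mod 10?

9

The units digit of 17^n cycles with period 4: 7, 9, 3, 1, …
3222 leaves remainder 2 on division by 4, so 17^3222 ends in 9.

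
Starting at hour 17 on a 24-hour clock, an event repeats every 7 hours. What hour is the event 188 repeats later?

188·7 = 1316.
1316 = 54·24 + 20, so 1316 mod 24 = 20.
(17 + 20) mod 24 = 13.

13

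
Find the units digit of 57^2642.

Powers of 7 mod 10 repeat with period 4: 7, 9, 3, 1.
2642 leaves remainder 2 on division by 4, so 57^2642 ends in 9.

9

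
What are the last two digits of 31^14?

21

Square-and-reduce mod 100: 31^1≡31, 31^2≡61, 31^4≡21, 31^8≡41.
Since 14 = 2 + 4 + 8 in binary, 31^14 ≡ 61·21·41 ≡ 21 (mod 100).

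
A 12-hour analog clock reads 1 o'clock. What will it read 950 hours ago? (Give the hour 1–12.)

950 − 79·12 = 2, so 950 ≡ 2 (mod 12).
1 − 2 → 11 on a 12-hour dial.

11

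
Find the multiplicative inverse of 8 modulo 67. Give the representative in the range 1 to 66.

8·42 = 336 = 5·67 + 1, so 8⁻¹ ≡ 42 (mod 67).

42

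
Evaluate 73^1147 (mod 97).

Square-and-reduce mod 97: 73^1≡73, 73^2≡91, 73^4≡36, 73^8≡35, 73^16≡61, 73^32≡35, 73^64≡61, 73^128≡35, 73^256≡61, 73^512≡35, 73^1024≡61.
Since 1147 = 1 + 2 + 8 + 16 + 32 + 64 + 1024 in binary, 73^1147 ≡ 73·91·35·61·35·61·61 ≡ 54 (mod 97).

54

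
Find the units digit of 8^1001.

8

The units digit of 8^n cycles with period 4: 8, 4, 2, 6, …
1001 mod 4 = 1, so the last digit matches 8^1 = 8.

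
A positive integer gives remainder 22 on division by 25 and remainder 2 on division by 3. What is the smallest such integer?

x ≡ 2 (mod 3) gives x ∈ {2, 5, 8, 11, 14, 17, 20, 23, …}.
The first of these with x mod 25 = 22 is 47.

47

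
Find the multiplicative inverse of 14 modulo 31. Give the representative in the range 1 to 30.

31 = 2·14 + 3
14 = 4·3 + 2
3 = 1·2 + 1
2 = 2·1 + 0
Back-substituting gives 14·20 ≡ 1 (mod 31).

20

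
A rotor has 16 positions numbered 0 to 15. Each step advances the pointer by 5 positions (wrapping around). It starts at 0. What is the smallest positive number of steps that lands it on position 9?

5

5⁻¹ ≡ 13 (mod 16) because 5·13 = 65 = 4·16 + 1.
So x ≡ 13·9 = 117 ≡ 5 (mod 16).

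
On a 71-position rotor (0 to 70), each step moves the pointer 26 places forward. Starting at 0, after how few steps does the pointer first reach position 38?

The inverse of 26 mod 71 is 41 (since 26·41 = 1066 ≡ 1).
So x ≡ 41·38 = 1558 ≡ 67 (mod 71).

67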